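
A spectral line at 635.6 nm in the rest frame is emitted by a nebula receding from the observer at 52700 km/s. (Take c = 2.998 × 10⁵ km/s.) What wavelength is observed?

759.1 nm

β = v/c = 52700/299800 = 0.1758.
Relativistic Doppler for wavelength: λ' = λ₀ · √((1 + β)/(1 − β)).
λ' = 635.6 × √(1.1758/0.8242) = 635.6 × 1.19438 ≈ 759.1 nm.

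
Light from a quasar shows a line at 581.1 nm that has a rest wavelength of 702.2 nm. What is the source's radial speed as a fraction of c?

λ'/λ₀ = 0.8275 < 1 (blueshift), so the source is approaching.
λ'/λ₀ = √((1 − β)/(1 + β)) for an approaching source ⇒ β = (1 − r²)/(1 + r²) with r = λ'/λ₀.
β = (1 − 0.6848)/(1 + 0.6848) ≈ 0.187.

0.187c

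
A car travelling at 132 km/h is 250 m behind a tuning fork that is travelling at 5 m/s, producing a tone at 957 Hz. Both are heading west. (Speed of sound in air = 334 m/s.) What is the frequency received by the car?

132 km/h = 36.67 m/s.
The car is behind, so the tuning fork is moving away from it while the car is moving toward the tuning fork.
With source receding and observer approaching, f' = f · (v + v_o)/(v + v_s).
f' = 957 × (334 + 36.67)/(334 + 5) = 957 × 370.67/339 ≈ 1046 Hz.

1046 Hz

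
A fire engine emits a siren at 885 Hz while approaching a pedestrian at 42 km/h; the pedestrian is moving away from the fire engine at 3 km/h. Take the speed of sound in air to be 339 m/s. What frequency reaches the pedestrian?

42 km/h = 11.67 m/s; 3 km/h = 0.8333 m/s.
With source approaching and observer receding, f' = f · (v − v_o)/(v − v_s).
f' = 885 × (339 − 0.8333)/(339 − 11.67) = 885 × 338.17/327.33 ≈ 914 Hz.

914 Hz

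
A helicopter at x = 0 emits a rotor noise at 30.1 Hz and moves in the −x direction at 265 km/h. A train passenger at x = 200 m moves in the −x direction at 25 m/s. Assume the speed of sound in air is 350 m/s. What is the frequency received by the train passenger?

26.6 Hz

265 km/h = 73.61 m/s.
The observer lies on the +x side, so the source is heading away from the observer and the observer is heading toward the source.
General Doppler shift: f' = f · (v + v_o)/(v + v_s).
f' = 30.1 × (350 + 25)/(350 + 73.61) = 30.1 × 375/423.61 ≈ 26.6 Hz.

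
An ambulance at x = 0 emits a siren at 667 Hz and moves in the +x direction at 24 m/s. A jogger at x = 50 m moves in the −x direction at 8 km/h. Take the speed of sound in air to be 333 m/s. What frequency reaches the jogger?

724 Hz

8 km/h = 2.222 m/s.
The observer lies on the +x side, so the source is heading toward the observer and the observer is heading toward the source.
General Doppler shift: f' = f · (v + v_o)/(v − v_s).
f' = 667 × (333 + 2.222)/(333 − 24) = 667 × 335.22/309 ≈ 724 Hz.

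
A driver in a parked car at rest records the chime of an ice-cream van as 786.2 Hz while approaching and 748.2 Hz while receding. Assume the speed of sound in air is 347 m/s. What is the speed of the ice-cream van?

8.6 m/s

f₁/f₂ = (v + v_s)/(v − v_s), so v_s = v · (f₁ − f₂)/(f₁ + f₂).
v_s = 347 × (786.2 − 748.2)/(786.2 + 748.2) = 347 × 38.0/1534.4 ≈ 8.6 m/s.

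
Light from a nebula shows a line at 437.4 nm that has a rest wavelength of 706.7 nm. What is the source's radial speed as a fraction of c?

0.446

λ'/λ₀ = 0.6189 < 1 (blueshift), so the source is approaching.
λ'/λ₀ = √((1 − β)/(1 + β)) for an approaching source ⇒ β = (1 − r²)/(1 + r²) with r = λ'/λ₀.
β = (1 − 0.3831)/(1 + 0.3831) ≈ 0.446.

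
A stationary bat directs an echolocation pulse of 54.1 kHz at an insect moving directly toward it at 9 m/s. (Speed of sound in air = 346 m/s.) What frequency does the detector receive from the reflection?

57.0 kHz

The insect first receives the wave as a moving observer: f₁ = f₀ · (v + u)/v = 54.1 × (346 + 9)/346 ≈ 55.5 kHz.
The reflection then acts as a moving source: f₂ = f₁ · v/(v − u) ≈ 57.0 kHz.
Equivalently f₂ = f₀ · (v + u)/(v − u).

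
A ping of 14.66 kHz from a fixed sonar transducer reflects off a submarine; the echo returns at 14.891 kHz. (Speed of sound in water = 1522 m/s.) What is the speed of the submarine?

Double Doppler shift off a moving reflector: f₂ = f₀ · (v + u)/(v − u) (u > 0 toward emitter).
Rearranging, u = v · (f₂ − f₀)/(f₂ + f₀) = 1522 × 0.231/29.551 ≈ 11.9 m/s.
So the submarine is moving at 11.9 m/s toward the emitter.

11.9 m/s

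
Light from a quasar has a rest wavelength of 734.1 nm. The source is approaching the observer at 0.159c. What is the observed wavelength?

625.3 nm

Relativistic Doppler for wavelength: λ' = λ₀ · √((1 − β)/(1 + β)).
λ' = 734.1 × √(0.8410/1.1590) = 734.1 × 0.85184 ≈ 625.3 nm.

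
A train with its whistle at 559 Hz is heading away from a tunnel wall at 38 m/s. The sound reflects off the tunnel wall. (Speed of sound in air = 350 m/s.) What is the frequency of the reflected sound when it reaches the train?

450 Hz

The tunnel wall receives the sound from a moving source: f₁ = f₀ · v/(v + v_e) = 559 × 350/388 ≈ 504 Hz.
On the return leg the train is a moving observer: f₂ = f₁ · (v − v_e)/v = 504 × 312/350 ≈ 450 Hz.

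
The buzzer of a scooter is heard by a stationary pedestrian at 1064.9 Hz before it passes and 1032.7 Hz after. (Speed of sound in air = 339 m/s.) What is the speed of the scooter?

f₁/f₂ = (v + v_s)/(v − v_s), so v_s = v · (f₁ − f₂)/(f₁ + f₂).
v_s = 339 × (1064.9 − 1032.7)/(1064.9 + 1032.7) = 339 × 32.2/2097.6 ≈ 5.2 m/s.

5.2 m/s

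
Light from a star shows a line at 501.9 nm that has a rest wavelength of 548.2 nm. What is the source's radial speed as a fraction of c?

0.088

λ'/λ₀ = 0.9155 < 1 (blueshift), so the source is approaching.
λ'/λ₀ = √((1 − β)/(1 + β)) for an approaching source ⇒ β = (1 − r²)/(1 + r²) with r = λ'/λ₀.
β = (1 − 0.8382)/(1 + 0.8382) ≈ 0.088.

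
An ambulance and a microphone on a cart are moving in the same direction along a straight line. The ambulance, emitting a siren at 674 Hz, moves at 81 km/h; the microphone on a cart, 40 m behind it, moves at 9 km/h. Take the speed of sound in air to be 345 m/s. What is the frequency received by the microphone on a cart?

81 km/h = 22.5 m/s; 9 km/h = 2.5 m/s.
The microphone on a cart is behind, so the ambulance is moving away from it while the microphone on a cart is moving toward the ambulance.
Both move, so f' = f · (v + v_o)/(v + v_s).
f' = 674 × (345 + 2.5)/(345 + 22.5) = 674 × 347.5/367.5 ≈ 637 Hz.

637 Hz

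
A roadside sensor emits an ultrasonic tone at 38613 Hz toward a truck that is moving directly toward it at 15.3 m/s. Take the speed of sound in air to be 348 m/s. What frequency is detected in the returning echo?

42164 Hz

The truck first receives the wave as a moving observer: f₁ = f₀ · (v + u)/v = 38613 × (348 + 15.3)/348 ≈ 40311 Hz.
On reflection it acts as a source moving toward the stationary detector: f₂ = f₁ · v/(v − u) = 40311 × 348/332.7 ≈ 42164 Hz.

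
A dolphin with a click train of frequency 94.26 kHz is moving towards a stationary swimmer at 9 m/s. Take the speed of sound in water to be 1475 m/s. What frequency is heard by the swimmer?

94.8 kHz

Only the source moves, toward the listener, so f' = f · v/(v − v_s).
f' = 94.26 × 1475/(1475 − 9) = 94.26 × 1475/1466 ≈ 94.8 kHz.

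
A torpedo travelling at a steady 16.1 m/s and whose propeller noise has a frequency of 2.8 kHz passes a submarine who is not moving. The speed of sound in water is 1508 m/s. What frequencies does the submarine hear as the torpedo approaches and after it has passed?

Approaching: f₁ = f · v/(v − v_s) = 2.8 × 1508/1491.9 ≈ 2.83 kHz.
Receding: f₂ = f · v/(v + v_s) = 2.8 × 1508/1524.1 ≈ 2.77 kHz.

2.83 kHz approaching; 2.77 kHz receding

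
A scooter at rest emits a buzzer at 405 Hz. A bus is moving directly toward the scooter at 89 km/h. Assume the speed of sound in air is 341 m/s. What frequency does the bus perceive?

89 km/h = 24.72 m/s.
Only the observer moves, toward the source, so f' = f · (v + v_o)/v.
f' = 405 × (341 + 24.72)/341 = 405 × 365.72/341 ≈ 434 Hz.

434 Hz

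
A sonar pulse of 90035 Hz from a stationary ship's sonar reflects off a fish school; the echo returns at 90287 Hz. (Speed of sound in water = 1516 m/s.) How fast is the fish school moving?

2.12 m/s

Double Doppler shift off a moving reflector: f₂ = f₀ · (v + u)/(v − u) (u > 0 toward emitter).
Rearranging, u = v · (f₂ − f₀)/(f₂ + f₀) = 1516 × 252/180322 ≈ 2.12 m/s.
So the fish school is moving at 2.12 m/s toward the emitter.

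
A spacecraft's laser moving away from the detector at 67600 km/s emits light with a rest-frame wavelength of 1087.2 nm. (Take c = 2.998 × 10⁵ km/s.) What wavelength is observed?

β = v/c = 67600/299800 = 0.2255.
Relativistic Doppler for wavelength: λ' = λ₀ · √((1 + β)/(1 − β)).
λ' = 1087.2 × √(1.2255/0.7745) = 1087.2 × 1.25788 ≈ 1367.6 nm.

1367.6 nm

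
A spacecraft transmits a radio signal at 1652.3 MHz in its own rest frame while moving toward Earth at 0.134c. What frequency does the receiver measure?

Relativistic Doppler for frequency: f' = f₀ · √((1 + β)/(1 − β)).
f' = 1652.3 × √(1.1340/0.8660) = 1652.3 × 1.14432 ≈ 1890.8 MHz.

1890.8 MHz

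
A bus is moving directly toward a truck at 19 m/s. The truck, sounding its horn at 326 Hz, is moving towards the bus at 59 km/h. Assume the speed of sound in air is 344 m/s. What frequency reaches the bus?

59 km/h = 16.39 m/s.
General Doppler shift: f' = f · (v + v_o)/(v − v_s).
f' = 326 × (344 + 19)/(344 − 16.39) = 326 × 363/327.61 ≈ 361 Hz.

361 Hz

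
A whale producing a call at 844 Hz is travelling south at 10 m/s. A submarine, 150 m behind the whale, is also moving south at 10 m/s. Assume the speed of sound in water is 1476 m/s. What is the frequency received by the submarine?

844 Hz

The submarine is behind, so the whale is moving away from it while the submarine is moving toward the whale.
With source receding and observer approaching, f' = f · (v + v_o)/(v + v_s).
f' = 844 × (1476 + 10)/(1476 + 10) = 844 × 1486/1486 ≈ 844 Hz.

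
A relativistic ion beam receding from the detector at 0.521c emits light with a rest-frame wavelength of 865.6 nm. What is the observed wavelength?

Relativistic Doppler for wavelength: λ' = λ₀ · √((1 + β)/(1 − β)).
λ' = 865.6 × √(1.5210/0.4790) = 865.6 × 1.78196 ≈ 1542.5 nm.

1542.5 nm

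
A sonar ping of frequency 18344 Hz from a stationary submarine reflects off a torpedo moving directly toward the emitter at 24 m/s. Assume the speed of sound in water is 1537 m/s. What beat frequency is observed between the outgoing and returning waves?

At the torpedo (a moving observer), f₁ = f₀ · (v + u)/v = 18344 × 1561/1537 ≈ 18630 Hz.
On reflection it acts as a source moving toward the stationary detector: f₂ = f₁ · v/(v − u) = 18630 × 1537/1513 ≈ 18926 Hz.
Beat frequency: |f₂ − f₀| = 2u·f₀/(v − u) = 2 × 24 × 18344/1513 ≈ 582 Hz.

582 Hz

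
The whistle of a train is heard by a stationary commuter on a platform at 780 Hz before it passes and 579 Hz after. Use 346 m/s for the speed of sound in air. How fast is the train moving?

f₁/f₂ = (v + v_s)/(v − v_s), so v_s = v · (f₁ − f₂)/(f₁ + f₂).
v_s = 346 × (780 − 579)/(780 + 579) = 346 × 201/1359 ≈ 51 m/s.

51 m/s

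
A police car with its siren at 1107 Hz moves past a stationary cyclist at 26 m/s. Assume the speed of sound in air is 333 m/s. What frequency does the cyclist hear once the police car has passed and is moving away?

Receding: f₂ = f · v/(v + v_s) = 1107 × 333/359 ≈ 1027 Hz.

1027 Hz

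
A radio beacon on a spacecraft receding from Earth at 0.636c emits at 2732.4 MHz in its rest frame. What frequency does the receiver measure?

1288.9 MHz

Relativistic Doppler for frequency: f' = f₀ · √((1 − β)/(1 + β)).
f' = 2732.4 × √(0.3640/1.6360) = 2732.4 × 0.47169 ≈ 1288.9 MHz.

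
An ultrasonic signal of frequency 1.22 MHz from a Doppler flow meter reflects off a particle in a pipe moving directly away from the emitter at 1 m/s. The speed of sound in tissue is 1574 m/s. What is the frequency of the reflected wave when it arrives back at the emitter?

At the particle in a pipe (a moving observer), f₁ = f₀ · (v − u)/v = 1.22 × 1573/1574 ≈ 1.2192 MHz.
The reflection then acts as a moving source: f₂ = f₁ · v/(v + u) ≈ 1.2185 MHz.
Equivalently f₂ = f₀ · (v − u)/(v + u).

1.2185 MHz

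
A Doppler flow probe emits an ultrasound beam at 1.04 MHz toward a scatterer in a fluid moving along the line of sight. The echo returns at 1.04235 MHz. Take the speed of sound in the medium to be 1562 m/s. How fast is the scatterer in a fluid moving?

Double Doppler shift off a moving reflector: f₂ = f₀ · (v + u)/(v − u) (u > 0 toward emitter).
Rearranging, u = v · (f₂ − f₀)/(f₂ + f₀) = 1562 × 0.00235/2.08235 ≈ 1.76 m/s.
So the scatterer in a fluid is moving at 1.76 m/s toward the emitter.

1.76 m/s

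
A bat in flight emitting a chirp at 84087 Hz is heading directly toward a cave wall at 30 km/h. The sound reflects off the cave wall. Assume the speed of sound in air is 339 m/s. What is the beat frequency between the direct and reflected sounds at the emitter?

4238 Hz

30 km/h = 8.333 m/s.
The cave wall receives the sound from a moving source: f₁ = f₀ · v/(v − v_e) = 84087 × 339/330.67 ≈ 86206 Hz.
On the return leg the bat in flight is a moving observer: f₂ = f₁ · (v + v_e)/v = 86206 × 347.33/339 ≈ 88325 Hz.
Beat against the emitted tone: |f₂ − f₀| = 2v_e·f₀/(v − v_e) = 2 × 8.333 × 84087/330.67 ≈ 4238 Hz.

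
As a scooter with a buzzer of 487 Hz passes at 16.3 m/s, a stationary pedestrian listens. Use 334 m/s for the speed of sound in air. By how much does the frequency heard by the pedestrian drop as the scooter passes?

Approaching: f₁ = f · v/(v − v_s) = 487 × 334/317.7 ≈ 512.0 Hz.
Receding: f₂ = f · v/(v + v_s) = 487 × 334/350.3 ≈ 464.3 Hz.
Drop: f₁ − f₂ = 2f·v·v_s/(v² − v_s²) = 2 × 487 × 334 × 16.3/(334² − 16.3²) ≈ 47.6 Hz.

47.6 Hz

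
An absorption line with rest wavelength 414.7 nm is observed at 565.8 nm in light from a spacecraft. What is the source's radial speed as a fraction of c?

λ'/λ₀ = 1.3644 > 1 (redshift), so the source is receding.
λ'/λ₀ = √((1 + β)/(1 − β)) for a receding source ⇒ β = (r² − 1)/(r² + 1) with r = λ'/λ₀.
β = (1.8615 − 1)/(1.8615 + 1) ≈ 0.301.

0.301c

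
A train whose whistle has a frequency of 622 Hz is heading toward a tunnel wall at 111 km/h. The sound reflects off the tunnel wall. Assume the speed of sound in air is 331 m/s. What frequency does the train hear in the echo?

111 km/h = 30.83 m/s.
The tunnel wall receives the sound from a moving source: f₁ = f₀ · v/(v − v_e) = 622 × 331/300.17 ≈ 686 Hz.
On the return leg the train is a moving observer: f₂ = f₁ · (v + v_e)/v = 686 × 361.83/331 ≈ 750 Hz.

750 Hz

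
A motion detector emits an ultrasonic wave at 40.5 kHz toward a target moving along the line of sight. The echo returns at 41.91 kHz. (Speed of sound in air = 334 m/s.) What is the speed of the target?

5.7 m/s

Double Doppler shift off a moving reflector: f₂ = f₀ · (v + u)/(v − u) (u > 0 toward emitter).
Rearranging, u = v · (f₂ − f₀)/(f₂ + f₀) = 334 × 1.41/82.41 ≈ 5.7 m/s.
So the target is moving at 5.7 m/s toward the emitter.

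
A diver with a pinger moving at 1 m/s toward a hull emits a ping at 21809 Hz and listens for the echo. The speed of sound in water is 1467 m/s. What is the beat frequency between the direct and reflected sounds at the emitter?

The hull receives the sound from a moving source: f₁ = f₀ · v/(v − v_e) = 21809 × 1467/1466 ≈ 21823.9 Hz.
On the return leg the diver with a pinger is a moving observer: f₂ = f₁ · (v + v_e)/v = 21823.9 × 1468/1467 ≈ 21838.8 Hz.
Equivalently f₂ = f₀ · (v + v_e)/(v − v_e).
Beat against the emitted tone: |f₂ − f₀| = 2v_e·f₀/(v − v_e) = 2 × 1 × 21809/1466 ≈ 29.8 Hz.

29.8 Hz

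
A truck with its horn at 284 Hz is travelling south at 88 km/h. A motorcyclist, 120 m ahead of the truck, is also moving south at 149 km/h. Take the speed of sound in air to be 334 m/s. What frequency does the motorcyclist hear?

88 km/h = 24.44 m/s; 149 km/h = 41.39 m/s.
The motorcyclist is ahead, so the truck is moving toward it while the motorcyclist is moving away from the truck.
With source approaching and observer receding, f' = f · (v − v_o)/(v − v_s).
f' = 284 × (334 − 41.39)/(334 − 24.44) = 284 × 292.61/309.56 ≈ 268 Hz.

268 Hz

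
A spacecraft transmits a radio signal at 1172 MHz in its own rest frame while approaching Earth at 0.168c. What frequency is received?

Relativistic Doppler for frequency: f' = f₀ · √((1 + β)/(1 − β)).
f' = 1172 × √(1.1680/0.8320) = 1172 × 1.18484 ≈ 1388.6 MHz.

1388.6 MHz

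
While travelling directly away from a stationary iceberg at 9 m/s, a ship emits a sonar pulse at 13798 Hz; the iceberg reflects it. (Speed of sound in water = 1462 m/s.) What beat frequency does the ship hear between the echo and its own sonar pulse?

The iceberg receives the sound from a moving source: f₁ = f₀ · v/(v + v_e) = 13798 × 1462/1471 ≈ 13713.6 Hz.
On the return leg the ship is a moving observer: f₂ = f₁ · (v − v_e)/v = 13713.6 × 1453/1462 ≈ 13629.2 Hz.
Equivalently f₂ = f₀ · (v − v_e)/(v + v_e).
Beat against the emitted tone: |f₂ − f₀| = 2v_e·f₀/(v + v_e) = 2 × 9 × 13798/1471 ≈ 169 Hz.

169 Hz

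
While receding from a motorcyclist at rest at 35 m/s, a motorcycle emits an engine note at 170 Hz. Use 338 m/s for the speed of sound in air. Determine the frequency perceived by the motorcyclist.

154 Hz

Moving source, stationary observer: f' = f · v/(v + v_s) since the source is receding.
f' = 170 × 338/(338 + 35) = 170 × 338/373 ≈ 154 Hz.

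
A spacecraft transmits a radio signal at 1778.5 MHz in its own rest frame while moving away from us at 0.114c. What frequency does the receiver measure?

1586.1 MHz

Relativistic Doppler for frequency: f' = f₀ · √((1 − β)/(1 + β)).
f' = 1778.5 × √(0.8860/1.1140) = 1778.5 × 0.89181 ≈ 1586.1 MHz.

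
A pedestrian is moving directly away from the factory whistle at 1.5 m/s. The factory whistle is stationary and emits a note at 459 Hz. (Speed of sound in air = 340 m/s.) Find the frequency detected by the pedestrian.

Only the observer moves, away from the source, so f' = f · (v − v_o)/v.
f' = 459 × (340 − 1.5)/340 = 459 × 338.5/340 ≈ 457 Hz.

457 Hz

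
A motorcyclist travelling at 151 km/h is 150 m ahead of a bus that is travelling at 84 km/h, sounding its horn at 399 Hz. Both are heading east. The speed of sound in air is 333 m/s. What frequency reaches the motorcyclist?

84 km/h = 23.33 m/s; 151 km/h = 41.94 m/s.
The motorcyclist is ahead, so the bus is moving toward it while the motorcyclist is moving away from the bus.
With source approaching and observer receding, f' = f · (v − v_o)/(v − v_s).
f' = 399 × (333 − 41.94)/(333 − 23.33) = 399 × 291.06/309.67 ≈ 375 Hz.

375 Hz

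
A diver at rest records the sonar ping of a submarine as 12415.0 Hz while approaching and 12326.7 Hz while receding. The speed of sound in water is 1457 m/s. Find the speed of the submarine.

5.2 m/s

f₁/f₂ = (v + v_s)/(v − v_s), so v_s = v · (f₁ − f₂)/(f₁ + f₂).
v_s = 1457 × (12415.0 − 12326.7)/(12415.0 + 12326.7) = 1457 × 88.3/24741.7 ≈ 5.2 m/s.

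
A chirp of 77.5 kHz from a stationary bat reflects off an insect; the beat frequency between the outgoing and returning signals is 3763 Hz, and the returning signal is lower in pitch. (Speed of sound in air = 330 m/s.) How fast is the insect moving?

8.2 m/s

Double Doppler shift off a moving reflector: f₂ = f₀ · (v + u)/(v − u) (u > 0 toward emitter).
Returning signal is lower, so f₂ = f₀ − Δf = 77500 − 3763 = 73737 Hz.
Rearranging, u = v · (f₂ − f₀)/(f₂ + f₀) = 330 × -3763/151237 ≈ -8.2 m/s.
So the insect is moving at 8.2 m/s away from the emitter.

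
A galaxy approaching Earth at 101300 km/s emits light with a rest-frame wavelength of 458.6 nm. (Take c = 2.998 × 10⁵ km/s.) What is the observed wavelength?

322.6 nm

β = v/c = 101300/299800 = 0.3379.
Relativistic Doppler for wavelength: λ' = λ₀ · √((1 − β)/(1 + β)).
λ' = 458.6 × √(0.6621/1.3379) = 458.6 × 0.70348 ≈ 322.6 nm.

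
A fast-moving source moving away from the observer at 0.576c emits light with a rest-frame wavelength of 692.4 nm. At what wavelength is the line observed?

1334.9 nm

Relativistic Doppler for wavelength: λ' = λ₀ · √((1 + β)/(1 − β)).
λ' = 692.4 × √(1.5760/0.4240) = 692.4 × 1.92795 ≈ 1334.9 nm.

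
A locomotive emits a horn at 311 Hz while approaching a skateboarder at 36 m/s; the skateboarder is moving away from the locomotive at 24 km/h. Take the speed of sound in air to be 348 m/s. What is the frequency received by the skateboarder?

340 Hz

24 km/h = 6.667 m/s.
Both move, so f' = f · (v − v_o)/(v − v_s).
f' = 311 × (348 − 6.667)/(348 − 36) = 311 × 341.33/312 ≈ 340 Hz.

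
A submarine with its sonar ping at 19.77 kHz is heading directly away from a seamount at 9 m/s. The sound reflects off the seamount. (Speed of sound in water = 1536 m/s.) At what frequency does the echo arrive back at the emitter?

19.54 kHz

The seamount receives the sound from a moving source: f₁ = f₀ · v/(v + v_e) = 19.77 × 1536/1545 ≈ 19.65 kHz.
On the return leg the submarine is a moving observer: f₂ = f₁ · (v − v_e)/v = 19.65 × 1527/1536 ≈ 19.54 kHz.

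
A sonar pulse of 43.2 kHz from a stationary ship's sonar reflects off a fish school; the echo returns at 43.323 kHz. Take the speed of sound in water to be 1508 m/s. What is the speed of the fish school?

Double Doppler shift off a moving reflector: f₂ = f₀ · (v + u)/(v − u) (u > 0 toward emitter).
Rearranging, u = v · (f₂ − f₀)/(f₂ + f₀) = 1508 × 0.123/86.523 ≈ 2.14 m/s.
So the fish school is moving at 2.14 m/s toward the emitter.

2.14 m/s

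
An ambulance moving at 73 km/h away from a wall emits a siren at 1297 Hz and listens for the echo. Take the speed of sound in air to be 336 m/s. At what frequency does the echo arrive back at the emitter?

1149 Hz

73 km/h = 20.28 m/s.
The wall receives the sound from a moving source: f₁ = f₀ · v/(v + v_e) = 1297 × 336/356.28 ≈ 1223 Hz.
On the return leg the ambulance is a moving observer: f₂ = f₁ · (v − v_e)/v = 1223 × 315.72/336 ≈ 1149 Hz.
Equivalently f₂ = f₀ · (v − v_e)/(v + v_e).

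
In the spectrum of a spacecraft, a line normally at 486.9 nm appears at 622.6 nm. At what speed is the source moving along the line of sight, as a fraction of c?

0.241

λ'/λ₀ = 1.2787 > 1 (redshift), so the source is receding.
λ'/λ₀ = √((1 + β)/(1 − β)) for a receding source ⇒ β = (r² − 1)/(r² + 1) with r = λ'/λ₀.
β = (1.6351 − 1)/(1.6351 + 1) ≈ 0.241.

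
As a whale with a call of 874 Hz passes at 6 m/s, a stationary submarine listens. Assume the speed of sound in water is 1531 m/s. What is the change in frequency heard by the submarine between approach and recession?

6.85 Hz

Approaching: f₁ = f · v/(v − v_s) = 874 × 1531/1525 ≈ 877.44 Hz.
Receding: f₂ = f · v/(v + v_s) = 874 × 1531/1537 ≈ 870.59 Hz.
Drop: f₁ − f₂ = 2f·v·v_s/(v² − v_s²) = 2 × 874 × 1531 × 6/(1531² − 6²) ≈ 6.85 Hz.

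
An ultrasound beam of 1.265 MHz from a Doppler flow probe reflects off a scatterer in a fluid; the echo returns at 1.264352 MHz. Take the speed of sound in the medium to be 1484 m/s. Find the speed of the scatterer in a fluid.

0.38 m/s

Double Doppler shift off a moving reflector: f₂ = f₀ · (v + u)/(v − u) (u > 0 toward emitter).
Rearranging, u = v · (f₂ − f₀)/(f₂ + f₀) = 1484 × -0.000648/2.529352 ≈ -0.38 m/s.
So the scatterer in a fluid is moving at 0.38 m/s away from the emitter.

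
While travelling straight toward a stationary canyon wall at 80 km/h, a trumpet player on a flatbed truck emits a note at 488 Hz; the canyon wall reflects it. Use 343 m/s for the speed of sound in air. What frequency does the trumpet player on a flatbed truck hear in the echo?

80 km/h = 22.22 m/s.
The canyon wall receives the sound from a moving source: f₁ = f₀ · v/(v − v_e) = 488 × 343/320.78 ≈ 522 Hz.
On the return leg the trumpet player on a flatbed truck is a moving observer: f₂ = f₁ · (v + v_e)/v = 522 × 365.22/343 ≈ 556 Hz.
Equivalently f₂ = f₀ · (v + v_e)/(v − v_e).

556 Hz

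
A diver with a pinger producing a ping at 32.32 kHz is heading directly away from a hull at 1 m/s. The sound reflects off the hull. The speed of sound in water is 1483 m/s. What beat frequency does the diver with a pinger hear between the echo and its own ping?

The hull receives the sound from a moving source: f₁ = f₀ · v/(v + v_e) = 32.32 × 1483/1484 ≈ 32.2982 kHz.
On the return leg the diver with a pinger is a moving observer: f₂ = f₁ · (v − v_e)/v = 32.2982 × 1482/1483 ≈ 32.2764 kHz.
Equivalently f₂ = f₀ · (v − v_e)/(v + v_e).
Beat against the emitted tone (with f₀ = 32320 Hz): |f₂ − f₀| = 2v_e·f₀/(v + v_e) = 2 × 1 × 32320/1484 ≈ 43.6 Hz.

43.6 Hz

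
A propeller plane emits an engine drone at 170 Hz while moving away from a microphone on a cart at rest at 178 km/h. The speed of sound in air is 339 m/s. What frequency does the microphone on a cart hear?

178 km/h = 49.44 m/s.
With the source moving away from a stationary observer, f' = f · v/(v + v_s).
f' = 170 × 339/(339 + 49.44) = 170 × 339/388.4 ≈ 148 Hz.

148 Hz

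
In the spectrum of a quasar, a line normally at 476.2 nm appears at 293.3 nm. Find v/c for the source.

λ'/λ₀ = 0.6159 < 1 (blueshift), so the source is approaching.
λ'/λ₀ = √((1 − β)/(1 + β)) for an approaching source ⇒ β = (1 − r²)/(1 + r²) with r = λ'/λ₀.
β = (1 − 0.3794)/(1 + 0.3794) ≈ 0.450.

0.450c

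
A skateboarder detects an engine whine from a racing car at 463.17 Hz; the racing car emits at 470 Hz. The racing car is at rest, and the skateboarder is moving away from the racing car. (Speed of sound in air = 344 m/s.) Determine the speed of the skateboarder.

f' = f · (v − v_o)/v ⇒ v_o = v · |f'/f − 1|.
v_o = 344 × |463.17/470 − 1| = 344 × 0.01453 ≈ 5.0 m/s.

5.0 m/s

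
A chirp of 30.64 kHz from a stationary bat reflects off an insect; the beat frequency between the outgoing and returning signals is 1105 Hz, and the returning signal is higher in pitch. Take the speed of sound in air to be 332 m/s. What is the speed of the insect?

Double Doppler shift off a moving reflector: f₂ = f₀ · (v + u)/(v − u) (u > 0 toward emitter).
Returning signal is higher, so f₂ = f₀ + Δf = 30640 + 1105 = 31745 Hz.
Rearranging, u = v · (f₂ − f₀)/(f₂ + f₀) = 332 × 1105/62385 ≈ 5.9 m/s.
So the insect is moving at 5.9 m/s toward the emitter.

5.9 m/s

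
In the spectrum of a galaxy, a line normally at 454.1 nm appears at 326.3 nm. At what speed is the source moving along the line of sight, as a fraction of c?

λ'/λ₀ = 0.7186 < 1 (blueshift), so the source is approaching.
λ'/λ₀ = √((1 − β)/(1 + β)) for an approaching source ⇒ β = (1 − r²)/(1 + r²) with r = λ'/λ₀.
β = (1 − 0.5163)/(1 + 0.5163) ≈ 0.319.

0.319c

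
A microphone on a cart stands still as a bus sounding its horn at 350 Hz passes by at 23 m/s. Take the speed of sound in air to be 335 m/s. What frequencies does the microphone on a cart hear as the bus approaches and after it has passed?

Approaching: f₁ = f · v/(v − v_s) = 350 × 335/312 ≈ 376 Hz.
Receding: f₂ = f · v/(v + v_s) = 350 × 335/358 ≈ 328 Hz.

376 Hz approaching; 328 Hz receding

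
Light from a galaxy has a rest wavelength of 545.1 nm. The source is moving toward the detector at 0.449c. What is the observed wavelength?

336.1 nm

Relativistic Doppler for wavelength: λ' = λ₀ · √((1 − β)/(1 + β)).
λ' = 545.1 × √(0.5510/1.4490) = 545.1 × 0.61665 ≈ 336.1 nm.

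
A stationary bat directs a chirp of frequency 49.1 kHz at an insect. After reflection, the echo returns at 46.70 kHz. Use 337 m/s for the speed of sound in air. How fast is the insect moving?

8.4 m/s

Double Doppler shift off a moving reflector: f₂ = f₀ · (v + u)/(v − u) (u > 0 toward emitter).
Rearranging, u = v · (f₂ − f₀)/(f₂ + f₀) = 337 × -2.40/95.80 ≈ -8.4 m/s.
So the insect is moving at 8.4 m/s away from the emitter.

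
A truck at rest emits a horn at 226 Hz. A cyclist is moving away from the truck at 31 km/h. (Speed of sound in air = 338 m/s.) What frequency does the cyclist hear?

220 Hz

31 km/h = 8.611 m/s.
Moving observer, stationary source: f' = f · (v − v_o)/v.
f' = 226 × (338 − 8.611)/338 = 226 × 329.39/338 ≈ 220 Hz.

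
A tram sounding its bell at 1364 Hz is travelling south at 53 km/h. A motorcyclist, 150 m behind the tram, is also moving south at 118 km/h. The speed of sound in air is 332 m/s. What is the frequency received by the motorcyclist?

1435 Hz

53 km/h = 14.72 m/s; 118 km/h = 32.78 m/s.
The motorcyclist is behind, so the tram is moving away from it while the motorcyclist is moving toward the tram.
Both move, so f' = f · (v + v_o)/(v + v_s).
f' = 1364 × (332 + 32.78)/(332 + 14.72) = 1364 × 364.78/346.72 ≈ 1435 Hz.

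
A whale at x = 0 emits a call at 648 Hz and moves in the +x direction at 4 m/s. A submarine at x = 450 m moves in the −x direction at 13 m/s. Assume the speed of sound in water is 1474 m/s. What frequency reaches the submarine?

The observer lies on the +x side, so the source is heading toward the observer and the observer is heading toward the source.
Both move, so f' = f · (v + v_o)/(v − v_s).
f' = 648 × (1474 + 13)/(1474 − 4) = 648 × 1487/1470 ≈ 655 Hz.

655 Hz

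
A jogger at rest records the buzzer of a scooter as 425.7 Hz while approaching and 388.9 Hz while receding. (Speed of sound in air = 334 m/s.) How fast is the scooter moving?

f₁/f₂ = (v + v_s)/(v − v_s), so v_s = v · (f₁ − f₂)/(f₁ + f₂).
v_s = 334 × (425.7 − 388.9)/(425.7 + 388.9) = 334 × 36.8/814.6 ≈ 15.1 m/s.

15.1 m/s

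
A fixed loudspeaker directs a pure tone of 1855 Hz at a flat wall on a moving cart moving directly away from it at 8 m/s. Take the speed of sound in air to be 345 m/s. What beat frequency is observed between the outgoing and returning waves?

84 Hz

At the flat wall on a moving cart (a moving observer), f₁ = f₀ · (v − u)/v = 1855 × 337/345 ≈ 1812.0 Hz.
The reflection then acts as a moving source: f₂ = f₁ · v/(v + u) ≈ 1770.9 Hz.
Beat frequency: |f₂ − f₀| = 2u·f₀/(v + u) = 2 × 8 × 1855/353 ≈ 84 Hz.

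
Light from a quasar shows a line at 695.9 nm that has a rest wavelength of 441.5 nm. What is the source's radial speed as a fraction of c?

λ'/λ₀ = 1.5762 > 1 (redshift), so the source is receding.
λ'/λ₀ = √((1 + β)/(1 − β)) for a receding source ⇒ β = (r² − 1)/(r² + 1) with r = λ'/λ₀.
β = (2.4845 − 1)/(2.4845 + 1) ≈ 0.426.

0.426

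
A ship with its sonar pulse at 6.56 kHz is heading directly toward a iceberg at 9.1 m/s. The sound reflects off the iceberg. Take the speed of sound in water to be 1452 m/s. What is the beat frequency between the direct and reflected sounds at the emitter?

83 Hz

The iceberg receives the sound from a moving source: f₁ = f₀ · v/(v − v_e) = 6.56 × 1452/1442.9 ≈ 6.6014 kHz.
On the return leg the ship is a moving observer: f₂ = f₁ · (v + v_e)/v = 6.6014 × 1461.1/1452 ≈ 6.6427 kHz.
Equivalently f₂ = f₀ · (v + v_e)/(v − v_e).
Beat against the emitted tone (with f₀ = 6560 Hz): |f₂ − f₀| = 2v_e·f₀/(v − v_e) = 2 × 9.1 × 6560/1442.9 ≈ 83 Hz.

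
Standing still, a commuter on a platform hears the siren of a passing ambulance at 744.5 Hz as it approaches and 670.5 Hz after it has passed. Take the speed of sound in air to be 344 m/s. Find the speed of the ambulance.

f₁/f₂ = (v + v_s)/(v − v_s), so v_s = v · (f₁ − f₂)/(f₁ + f₂).
v_s = 344 × (744.5 − 670.5)/(744.5 + 670.5) = 344 × 74.0/1415.0 ≈ 18.0 m/s.

18.0 m/s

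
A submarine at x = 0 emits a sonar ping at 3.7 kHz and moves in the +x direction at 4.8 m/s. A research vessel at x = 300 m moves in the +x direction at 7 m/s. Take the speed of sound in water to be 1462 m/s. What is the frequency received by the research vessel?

3.69 kHz

The observer lies on the +x side, so the source is heading toward the observer and the observer is heading away from the source.
General Doppler shift: f' = f · (v − v_o)/(v − v_s).
f' = 3.7 × (1462 − 7)/(1462 − 4.8) = 3.7 × 1455/1457.2 ≈ 3.69 kHz.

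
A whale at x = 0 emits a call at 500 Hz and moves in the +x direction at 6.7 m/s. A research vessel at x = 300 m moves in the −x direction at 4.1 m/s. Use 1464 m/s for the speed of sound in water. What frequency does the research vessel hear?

The observer lies on the +x side, so the source is heading toward the observer and the observer is heading toward the source.
General Doppler shift: f' = f · (v + v_o)/(v − v_s).
f' = 500 × (1464 + 4.1)/(1464 − 6.7) = 500 × 1468.1/1457.3 ≈ 504 Hz.

504 Hz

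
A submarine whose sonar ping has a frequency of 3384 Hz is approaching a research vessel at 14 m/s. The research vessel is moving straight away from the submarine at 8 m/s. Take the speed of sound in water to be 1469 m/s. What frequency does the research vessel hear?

General Doppler shift: f' = f · (v − v_o)/(v − v_s).
f' = 3384 × (1469 − 8)/(1469 − 14) = 3384 × 1461/1455 ≈ 3398 Hz.

3398 Hz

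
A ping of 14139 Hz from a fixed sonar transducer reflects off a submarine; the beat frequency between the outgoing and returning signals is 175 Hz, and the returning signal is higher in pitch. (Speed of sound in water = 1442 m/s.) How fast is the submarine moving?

8.9 m/s

Double Doppler shift off a moving reflector: f₂ = f₀ · (v + u)/(v − u) (u > 0 toward emitter).
Returning signal is higher, so f₂ = f₀ + Δf = 14139 + 175 = 14314 Hz.
Rearranging, u = v · (f₂ − f₀)/(f₂ + f₀) = 1442 × 175/28453 ≈ 8.9 m/s.
So the submarine is moving at 8.9 m/s toward the emitter.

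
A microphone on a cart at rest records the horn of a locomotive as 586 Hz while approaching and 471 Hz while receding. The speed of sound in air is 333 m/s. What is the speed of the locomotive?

36 m/s

f₁/f₂ = (v + v_s)/(v − v_s), so v_s = v · (f₁ − f₂)/(f₁ + f₂).
v_s = 333 × (586 − 471)/(586 + 471) = 333 × 115/1057 ≈ 36 m/s.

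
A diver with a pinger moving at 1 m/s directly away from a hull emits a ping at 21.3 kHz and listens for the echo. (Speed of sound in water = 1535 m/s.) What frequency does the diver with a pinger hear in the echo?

The hull receives the sound from a moving source: f₁ = f₀ · v/(v + v_e) = 21.3 × 1535/1536 ≈ 21.3 kHz.
On the return leg the diver with a pinger is a moving observer: f₂ = f₁ · (v − v_e)/v = 21.3 × 1534/1535 ≈ 21.3 kHz.
Equivalently f₂ = f₀ · (v − v_e)/(v + v_e).

21.3 kHz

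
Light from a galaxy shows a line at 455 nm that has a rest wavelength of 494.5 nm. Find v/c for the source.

λ'/λ₀ = 0.9201 < 1 (blueshift), so the source is approaching.
λ'/λ₀ = √((1 − β)/(1 + β)) for an approaching source ⇒ β = (1 − r²)/(1 + r²) with r = λ'/λ₀.
β = (1 − 0.8466)/(1 + 0.8466) ≈ 0.083.

0.083c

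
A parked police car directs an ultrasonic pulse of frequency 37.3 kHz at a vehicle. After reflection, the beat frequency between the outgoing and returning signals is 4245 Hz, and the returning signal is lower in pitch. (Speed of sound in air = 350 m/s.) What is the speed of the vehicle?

21.1 m/s

Double Doppler shift off a moving reflector: f₂ = f₀ · (v + u)/(v − u) (u > 0 toward emitter).
Returning signal is lower, so f₂ = f₀ − Δf = 37300 − 4245 = 33055 Hz.
Rearranging, u = v · (f₂ − f₀)/(f₂ + f₀) = 350 × -4245/70355 ≈ -21.1 m/s.
So the vehicle is moving at 21.1 m/s away from the emitter.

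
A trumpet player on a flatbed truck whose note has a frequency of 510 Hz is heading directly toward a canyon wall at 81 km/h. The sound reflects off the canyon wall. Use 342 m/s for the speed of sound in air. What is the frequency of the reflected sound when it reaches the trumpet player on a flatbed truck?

582 Hz

81 km/h = 22.5 m/s.
The canyon wall receives the sound from a moving source: f₁ = f₀ · v/(v − v_e) = 510 × 342/319.5 ≈ 546 Hz.
On the return leg the trumpet player on a flatbed truck is a moving observer: f₂ = f₁ · (v + v_e)/v = 546 × 364.5/342 ≈ 582 Hz.
Equivalently f₂ = f₀ · (v + v_e)/(v − v_e).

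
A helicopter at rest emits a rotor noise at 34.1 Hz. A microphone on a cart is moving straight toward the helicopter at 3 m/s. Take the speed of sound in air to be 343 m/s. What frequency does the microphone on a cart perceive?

34.4 Hz

Only the observer moves, toward the source, so f' = f · (v + v_o)/v.
f' = 34.1 × (343 + 3)/343 = 34.1 × 346/343 ≈ 34.4 Hz.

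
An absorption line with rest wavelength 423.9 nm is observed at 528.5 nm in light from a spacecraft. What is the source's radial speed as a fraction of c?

0.217

λ'/λ₀ = 1.2468 > 1 (redshift), so the source is receding.
λ'/λ₀ = √((1 + β)/(1 − β)) for a receding source ⇒ β = (r² − 1)/(r² + 1) with r = λ'/λ₀.
β = (1.5544 − 1)/(1.5544 + 1) ≈ 0.217.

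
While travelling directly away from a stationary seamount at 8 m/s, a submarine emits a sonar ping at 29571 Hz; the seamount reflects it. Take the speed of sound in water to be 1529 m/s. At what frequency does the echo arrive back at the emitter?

29263 Hz

The seamount receives the sound from a moving source: f₁ = f₀ · v/(v + v_e) = 29571 × 1529/1537 ≈ 29417 Hz.
On the return leg the submarine is a moving observer: f₂ = f₁ · (v − v_e)/v = 29417 × 1521/1529 ≈ 29263 Hz.
Equivalently f₂ = f₀ · (v − v_e)/(v + v_e).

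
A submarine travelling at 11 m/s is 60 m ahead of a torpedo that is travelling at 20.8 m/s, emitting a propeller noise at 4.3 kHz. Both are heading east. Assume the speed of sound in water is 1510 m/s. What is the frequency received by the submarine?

The submarine is ahead, so the torpedo is moving toward it while the submarine is moving away from the torpedo.
Both move, so f' = f · (v − v_o)/(v − v_s).
f' = 4.3 × (1510 − 11)/(1510 − 20.8) = 4.3 × 1499/1489.2 ≈ 4.33 kHz.

4.33 kHz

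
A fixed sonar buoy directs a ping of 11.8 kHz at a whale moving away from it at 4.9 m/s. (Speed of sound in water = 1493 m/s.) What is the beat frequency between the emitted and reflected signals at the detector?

77 Hz

At the whale (a moving observer), f₁ = f₀ · (v − u)/v = 11.8 × 1488.1/1493 ≈ 11.7613 kHz.
On reflection it acts as a source moving away from the stationary detector: f₂ = f₁ · v/(v + u) = 11.7613 × 1493/1497.9 ≈ 11.7228 kHz.
Equivalently f₂ = f₀ · (v − u)/(v + u).
Beat frequency (with f₀ = 11800 Hz): |f₂ − f₀| = 2u·f₀/(v + u) = 2 × 4.9 × 11800/1497.9 ≈ 77 Hz.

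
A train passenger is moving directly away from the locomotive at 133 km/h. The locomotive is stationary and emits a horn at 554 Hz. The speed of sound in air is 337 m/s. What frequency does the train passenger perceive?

493 Hz

133 km/h = 36.94 m/s.
Moving observer, stationary source: f' = f · (v − v_o)/v.
f' = 554 × (337 − 36.94)/337 = 554 × 300.06/337 ≈ 493 Hz.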